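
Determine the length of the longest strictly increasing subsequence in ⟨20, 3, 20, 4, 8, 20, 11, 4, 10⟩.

4

One longest increasing subsequence is 3, 4, 8, 20 (positions 2,4,5,6), of length 4; no longer one exists.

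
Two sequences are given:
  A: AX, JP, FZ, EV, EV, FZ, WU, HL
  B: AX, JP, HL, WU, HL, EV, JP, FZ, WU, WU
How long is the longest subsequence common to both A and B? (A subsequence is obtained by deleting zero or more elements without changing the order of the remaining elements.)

5

Backtracking the LCS table gives one alignment: AX (A1,B1) → JP (A2,B2) → EV (A4,B6) → FZ (A6,B8) → WU (A7,B10).
So the longest common subsequence has length 5.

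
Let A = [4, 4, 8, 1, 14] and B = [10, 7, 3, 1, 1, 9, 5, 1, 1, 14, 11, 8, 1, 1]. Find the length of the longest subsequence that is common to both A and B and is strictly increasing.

A longest common strictly increasing subsequence is 1, 14 (length 2); it appears in order in both A and B, and no longer such subsequence exists.

2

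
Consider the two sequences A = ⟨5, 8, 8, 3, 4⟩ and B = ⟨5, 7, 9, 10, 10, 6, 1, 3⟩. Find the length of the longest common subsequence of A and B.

2

A longest common subsequence is 5, 3 (length 2); the LCS DP confirms no longer common subsequence exists.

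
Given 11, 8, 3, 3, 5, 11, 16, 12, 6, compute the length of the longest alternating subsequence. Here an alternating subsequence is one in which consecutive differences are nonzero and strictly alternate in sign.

4

A longest alternating subsequence is 11, 8, 16, 12 (positions 1,2,7,8); its 3 consecutive differences strictly alternate in sign, and length 4 is optimal.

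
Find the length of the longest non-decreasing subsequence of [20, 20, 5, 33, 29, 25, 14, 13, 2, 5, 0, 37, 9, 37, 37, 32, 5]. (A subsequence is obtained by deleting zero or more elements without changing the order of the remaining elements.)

One longest non-decreasing subsequence is 20, 20, 33, 37, 37, 37 (positions 1,2,4,12,14,15), of length 6; no longer one exists.

6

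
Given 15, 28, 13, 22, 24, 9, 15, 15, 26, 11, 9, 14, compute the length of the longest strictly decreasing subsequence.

5

One longest decreasing subsequence is 28, 22, 15, 11, 9 (positions 2,4,7,10,11), of length 5; no longer one exists.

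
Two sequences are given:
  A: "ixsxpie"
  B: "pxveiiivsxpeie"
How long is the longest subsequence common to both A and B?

Backtracking the LCS table gives one alignment: i (A1,B7) → s (A3,B9) → x (A4,B10) → p (A5,B11) → i (A6,B13) → e (A7,B14).
So the longest common subsequence has length 6.

6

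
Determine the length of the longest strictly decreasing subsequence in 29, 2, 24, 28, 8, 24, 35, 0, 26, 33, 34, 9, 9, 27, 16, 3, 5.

5

Let dp[i] be the longest decreasing subsequence ending at position i. Then dp = [1, 2, 2, 2, 3, 3, 1, 4, 3, 2, 2, 4, 4, 3, 4, 5, 5].
The maximum is 5; one witness is 29, 28, 24, 9, 3 at positions 1,4,6,12,16.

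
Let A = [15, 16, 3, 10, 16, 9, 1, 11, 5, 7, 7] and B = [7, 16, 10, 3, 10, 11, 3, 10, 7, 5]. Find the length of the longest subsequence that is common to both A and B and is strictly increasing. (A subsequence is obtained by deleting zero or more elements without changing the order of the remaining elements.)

For each value that appears in both, track the longest common increasing run ending there.
The best achievable length is 3; one witness is 3, 10, 11 (A-positions 3,4,8, B-positions 4,5,6).

3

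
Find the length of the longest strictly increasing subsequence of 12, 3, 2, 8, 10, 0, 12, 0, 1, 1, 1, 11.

4

One longest increasing subsequence is 3, 8, 10, 12 (positions 2,4,5,7), of length 4; no longer one exists.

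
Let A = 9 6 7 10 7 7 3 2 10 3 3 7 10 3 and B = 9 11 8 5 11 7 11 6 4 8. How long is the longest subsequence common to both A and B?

2

Backtracking the LCS table gives one alignment: 9 (A1,B1) → 6 (A2,B8).
So the longest common subsequence has length 2.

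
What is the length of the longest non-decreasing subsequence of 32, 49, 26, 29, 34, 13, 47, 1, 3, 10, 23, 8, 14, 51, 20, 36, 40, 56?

8

One longest non-decreasing subsequence is 1, 3, 10, 14, 20, 36, 40, 56 (positions 8,9,10,13,15,16,17,18), of length 8; no longer one exists.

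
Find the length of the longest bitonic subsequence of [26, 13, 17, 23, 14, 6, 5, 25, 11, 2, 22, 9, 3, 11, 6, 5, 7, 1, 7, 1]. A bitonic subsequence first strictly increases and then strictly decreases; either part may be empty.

9

One longest bitonic subsequence is 13, 17, 23, 14, 11, 9, 6, 5, 1 (positions 2,3,4,5,9,12,15,16,20): it rises to 23 then falls. Length 9 is optimal.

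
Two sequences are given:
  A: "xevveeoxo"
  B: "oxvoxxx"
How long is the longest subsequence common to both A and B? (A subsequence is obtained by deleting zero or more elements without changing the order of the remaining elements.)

Backtracking the LCS table gives one alignment: x (A1,B2) → v (A4,B3) → o (A7,B4) → x (A8,B7).
So the longest common subsequence has length 4.

4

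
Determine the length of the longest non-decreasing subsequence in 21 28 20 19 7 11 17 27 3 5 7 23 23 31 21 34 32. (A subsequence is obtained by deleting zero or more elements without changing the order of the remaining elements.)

Let dp[i] be the longest non-decreasing subsequence ending at position i. Then dp = [1, 2, 1, 1, 1, 2, 3, 4, 1, 2, 3, 4, 5, 6, 4, 7, 7].
The maximum is 7; one witness is 7, 11, 17, 23, 23, 31, 34 at positions 5,6,7,12,13,14,16.

7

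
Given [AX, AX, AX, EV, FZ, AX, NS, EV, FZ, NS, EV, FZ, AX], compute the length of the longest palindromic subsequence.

One longest palindromic subsequence is AX FZ EV NS EV FZ AX (positions 1,5,8,10,11,12,13); it reads the same forward and backward, and the interval DP gives dp[1][13] = 7.

7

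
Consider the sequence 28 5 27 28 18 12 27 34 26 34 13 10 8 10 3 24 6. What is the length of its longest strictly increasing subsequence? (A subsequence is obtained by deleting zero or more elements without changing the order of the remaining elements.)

4

Let dp[i] be the longest increasing subsequence ending at position i. Then dp = [1, 1, 2, 3, 2, 2, 3, 4, 3, 4, 3, 2, 2, 3, 1, 4, 2].
The maximum is 4; one witness is 5, 27, 28, 34 at positions 2,3,4,8.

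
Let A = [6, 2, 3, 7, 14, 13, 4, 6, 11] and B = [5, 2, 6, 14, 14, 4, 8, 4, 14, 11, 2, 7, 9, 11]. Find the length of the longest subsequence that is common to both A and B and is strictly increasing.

A longest common strictly increasing subsequence is 2, 6, 11 (length 3); it appears in order in both A and B, and no longer such subsequence exists.

3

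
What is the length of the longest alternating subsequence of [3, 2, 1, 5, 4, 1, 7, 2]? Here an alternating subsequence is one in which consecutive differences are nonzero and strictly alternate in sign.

A longest alternating subsequence is 3, 2, 5, 4, 7, 2 (positions 1,2,4,5,7,8); its 5 consecutive differences strictly alternate in sign, and length 6 is optimal.

6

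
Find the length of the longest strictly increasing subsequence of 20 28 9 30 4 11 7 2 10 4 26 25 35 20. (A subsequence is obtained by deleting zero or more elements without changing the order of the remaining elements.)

One longest increasing subsequence is 4, 7, 10, 26, 35 (positions 5,7,9,11,13), of length 5; no longer one exists.

5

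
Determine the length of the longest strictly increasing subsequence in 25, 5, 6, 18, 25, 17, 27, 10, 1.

Let dp[i] be the longest increasing subsequence ending at position i. Then dp = [1, 1, 2, 3, 4, 3, 5, 3, 1].
The maximum is 5; one witness is 5, 6, 18, 25, 27 at positions 2,3,4,5,7.

5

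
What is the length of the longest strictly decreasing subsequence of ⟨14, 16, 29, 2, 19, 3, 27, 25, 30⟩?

3

Scanning left to right, the best length ending at each element is: 14→1, 16→1, 29→1, 2→2, 19→2, 3→3, 27→2, 25→3, 30→1.
So the longest decreasing subsequence has length 3, e.g. 29, 19, 3.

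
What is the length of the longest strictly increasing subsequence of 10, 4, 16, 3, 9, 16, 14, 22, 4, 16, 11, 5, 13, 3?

4

Scanning left to right, the best length ending at each element is: 10→1, 4→1, 16→2, 3→1, 9→2, 16→3, 14→3, 22→4, 4→2, 16→4, 11→3, 5→3, 13→4, 3→1.
So the longest increasing subsequence has length 4, e.g. 4, 9, 16, 22.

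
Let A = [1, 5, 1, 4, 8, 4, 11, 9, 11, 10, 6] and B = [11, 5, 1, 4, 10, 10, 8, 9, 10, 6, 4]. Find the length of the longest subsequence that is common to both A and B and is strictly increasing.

5

For each value that appears in both, track the longest common increasing run ending there.
The best achievable length is 5; one witness is 1, 4, 8, 9, 10 (A-positions 1,4,5,8,10, B-positions 3,4,7,8,9).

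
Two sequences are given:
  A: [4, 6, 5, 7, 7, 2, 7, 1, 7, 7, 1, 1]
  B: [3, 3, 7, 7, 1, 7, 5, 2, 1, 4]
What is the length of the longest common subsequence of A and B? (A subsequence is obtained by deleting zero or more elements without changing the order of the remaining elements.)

Backtracking the LCS table gives one alignment: 7 (A5,B3) → 7 (A7,B4) → 1 (A8,B5) → 7 (A9,B6) → 1 (A11,B9).
So the longest common subsequence has length 5.

5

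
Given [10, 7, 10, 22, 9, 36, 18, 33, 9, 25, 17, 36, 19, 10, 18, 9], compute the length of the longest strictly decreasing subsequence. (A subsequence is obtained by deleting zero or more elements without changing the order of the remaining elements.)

6

Let dp[i] be the longest decreasing subsequence ending at position i. Then dp = [1, 2, 1, 1, 2, 1, 2, 2, 3, 3, 4, 1, 4, 5, 5, 6].
The maximum is 6; one witness is 36, 33, 25, 17, 10, 9 at positions 6,8,10,11,14,16.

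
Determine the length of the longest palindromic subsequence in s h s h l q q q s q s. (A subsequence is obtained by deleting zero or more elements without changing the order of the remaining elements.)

One longest palindromic subsequence is ssqqqss (positions 1,3,6,7,8,9,11); it reads the same forward and backward, and the interval DP gives dp[1][11] = 7.

7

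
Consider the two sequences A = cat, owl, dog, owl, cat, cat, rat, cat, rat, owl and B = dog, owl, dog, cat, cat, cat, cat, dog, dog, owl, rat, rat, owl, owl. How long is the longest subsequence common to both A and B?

7

Backtracking the LCS table gives one alignment: owl (A2,B2) → dog (A3,B3) → cat (A5,B6) → cat (A6,B7) → rat (A7,B11) → rat (A9,B12) → owl (A10,B14).
So the longest common subsequence has length 7.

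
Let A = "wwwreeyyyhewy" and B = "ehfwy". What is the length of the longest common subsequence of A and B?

Backtracking the LCS table gives one alignment: e (A6,B1) → h (A10,B2) → w (A12,B4) → y (A13,B5).
So the longest common subsequence has length 4.

4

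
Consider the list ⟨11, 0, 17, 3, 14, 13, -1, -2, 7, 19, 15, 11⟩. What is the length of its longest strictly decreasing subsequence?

Let dp[i] be the longest decreasing subsequence ending at position i. Then dp = [1, 2, 1, 2, 2, 3, 4, 5, 4, 1, 2, 4].
The maximum is 5; one witness is 17, 14, 13, -1, -2 at positions 3,5,6,7,8.

5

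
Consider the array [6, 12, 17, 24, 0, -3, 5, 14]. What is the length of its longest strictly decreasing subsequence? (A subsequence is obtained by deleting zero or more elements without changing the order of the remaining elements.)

3

Let dp[i] be the longest decreasing subsequence ending at position i. Then dp = [1, 1, 1, 1, 2, 3, 2, 2].
The maximum is 3; one witness is 6, 0, -3 at positions 1,5,6.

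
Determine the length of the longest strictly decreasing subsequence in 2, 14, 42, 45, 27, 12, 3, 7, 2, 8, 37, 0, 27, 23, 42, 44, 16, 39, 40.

Let dp[i] be the longest decreasing subsequence ending at position i. Then dp = [1, 1, 1, 1, 2, 3, 4, 4, 5, 4, 2, 6, 3, 4, 2, 2, 5, 3, 3].
The maximum is 6; one witness is 42, 27, 12, 3, 2, 0 at positions 3,5,6,7,9,12.

6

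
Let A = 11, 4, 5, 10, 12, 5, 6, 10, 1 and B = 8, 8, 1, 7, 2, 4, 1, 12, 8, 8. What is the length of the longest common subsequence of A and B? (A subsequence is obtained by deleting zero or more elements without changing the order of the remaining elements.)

2

Backtracking the LCS table gives one alignment: 4 (A2,B6) → 12 (A5,B8).
So the longest common subsequence has length 2.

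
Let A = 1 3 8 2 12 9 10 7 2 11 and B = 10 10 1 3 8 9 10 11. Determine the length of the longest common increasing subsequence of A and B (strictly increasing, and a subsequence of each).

6

A longest common strictly increasing subsequence is 1, 3, 8, 9, 10, 11 (length 6); it appears in order in both A and B, and no longer such subsequence exists.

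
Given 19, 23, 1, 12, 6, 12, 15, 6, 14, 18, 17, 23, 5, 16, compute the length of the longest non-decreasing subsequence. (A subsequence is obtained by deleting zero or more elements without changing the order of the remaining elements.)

6

Scanning left to right, the best length ending at each element is: 19→1, 23→2, 1→1, 12→2, 6→2, 12→3, 15→4, 6→3, 14→4, 18→5, 17→5, 23→6, 5→2, 16→5.
So the longest non-decreasing subsequence has length 6, e.g. 1, 12, 12, 15, 18, 23.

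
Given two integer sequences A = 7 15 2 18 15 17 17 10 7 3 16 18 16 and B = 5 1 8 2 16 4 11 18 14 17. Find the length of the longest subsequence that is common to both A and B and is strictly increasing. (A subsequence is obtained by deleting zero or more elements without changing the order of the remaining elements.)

3

A longest common strictly increasing subsequence is 2, 16, 18 (length 3); it appears in order in both A and B, and no longer such subsequence exists.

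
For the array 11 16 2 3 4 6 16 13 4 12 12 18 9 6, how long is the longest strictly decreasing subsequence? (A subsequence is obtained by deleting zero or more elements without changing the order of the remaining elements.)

5

One longest decreasing subsequence is 16, 13, 12, 9, 6 (positions 2,8,10,13,14), of length 5; no longer one exists.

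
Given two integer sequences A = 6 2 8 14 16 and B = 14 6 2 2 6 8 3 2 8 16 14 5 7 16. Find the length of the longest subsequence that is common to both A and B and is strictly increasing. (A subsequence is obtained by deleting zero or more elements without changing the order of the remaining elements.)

For each value that appears in both, track the longest common increasing run ending there.
The best achievable length is 4; one witness is 6, 8, 14, 16 (A-positions 1,3,4,5, B-positions 2,6,11,14).

4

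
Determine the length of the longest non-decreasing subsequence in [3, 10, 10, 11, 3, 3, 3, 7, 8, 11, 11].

8

Scanning left to right, the best length ending at each element is: 3→1, 10→2, 10→3, 11→4, 3→2, 3→3, 3→4, 7→5, 8→6, 11→7, 11→8.
So the longest non-decreasing subsequence has length 8, e.g. 3, 3, 3, 3, 7, 8, 11, 11.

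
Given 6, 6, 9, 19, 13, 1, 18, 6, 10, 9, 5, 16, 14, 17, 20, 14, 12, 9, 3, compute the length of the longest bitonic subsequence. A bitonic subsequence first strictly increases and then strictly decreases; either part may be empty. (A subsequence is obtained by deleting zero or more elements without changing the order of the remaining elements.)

10

Let inc[i] be the LIS ending at i and dec[i] the longest strictly decreasing subsequence starting at i. inc = [1, 1, 2, 3, 3, 1, 4, 2, 3, 3, 2, 4, 4, 5, 6, 4, 4, 3, 2], dec = [3, 3, 4, 7, 5, 1, 6, 3, 4, 3, 2, 5, 4, 5, 5, 4, 3, 2, 1].
max_i inc[i]+dec[i]−1 = 10, with one witness 6, 9, 13, 16, 17, 20, 14, 12, 9, 3.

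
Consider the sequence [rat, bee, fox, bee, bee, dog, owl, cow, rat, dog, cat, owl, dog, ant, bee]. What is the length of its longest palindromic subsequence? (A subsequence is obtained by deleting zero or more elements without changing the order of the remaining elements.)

One longest palindromic subsequence is bee dog owl cat owl dog bee (positions 2,6,7,11,12,13,15); it reads the same forward and backward, and the interval DP gives dp[1][15] = 7.

7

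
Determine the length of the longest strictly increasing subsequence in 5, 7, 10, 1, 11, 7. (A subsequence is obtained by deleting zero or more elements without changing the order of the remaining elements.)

4

One longest increasing subsequence is 5, 7, 10, 11 (positions 1,2,3,5), of length 4; no longer one exists.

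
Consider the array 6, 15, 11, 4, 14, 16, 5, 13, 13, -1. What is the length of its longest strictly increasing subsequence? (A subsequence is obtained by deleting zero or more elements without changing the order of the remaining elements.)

Scanning left to right, the best length ending at each element is: 6→1, 15→2, 11→2, 4→1, 14→3, 16→4, 5→2, 13→3, 13→3, -1→1.
So the longest increasing subsequence has length 4, e.g. 6, 11, 14, 16.

4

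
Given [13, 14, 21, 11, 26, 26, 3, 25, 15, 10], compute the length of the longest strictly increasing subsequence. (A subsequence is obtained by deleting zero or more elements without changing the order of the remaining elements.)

4

Let dp[i] be the longest increasing subsequence ending at position i. Then dp = [1, 2, 3, 1, 4, 4, 1, 4, 3, 2].
The maximum is 4; one witness is 13, 14, 21, 26 at positions 1,2,3,5.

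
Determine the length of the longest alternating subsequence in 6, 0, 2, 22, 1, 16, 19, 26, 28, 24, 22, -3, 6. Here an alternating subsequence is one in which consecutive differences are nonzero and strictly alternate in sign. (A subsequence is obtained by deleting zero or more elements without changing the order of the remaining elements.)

Track the best alternating length ending on an up-step vs a down-step at each position: up/down = 1/1, 1/2, 3/2, 3/1, 3/4, 5/4, 5/4, 5/1, 5/1, 5/6, 5/6, 1/6, 7/6.
The maximum over both is 7; one such subsequence is 6, 0, 2, 1, 16, -3, 6.

7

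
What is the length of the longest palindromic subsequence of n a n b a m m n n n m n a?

One longest palindromic subsequence is anmnnnmna (positions 2,3,6,8,9,10,11,12,13); it reads the same forward and backward, and the interval DP gives dp[1][13] = 9.

9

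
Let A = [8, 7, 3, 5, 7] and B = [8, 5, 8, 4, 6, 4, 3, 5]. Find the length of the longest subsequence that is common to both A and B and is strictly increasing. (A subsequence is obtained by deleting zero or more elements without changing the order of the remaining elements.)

A longest common strictly increasing subsequence is 3, 5 (length 2); it appears in order in both A and B, and no longer such subsequence exists.

2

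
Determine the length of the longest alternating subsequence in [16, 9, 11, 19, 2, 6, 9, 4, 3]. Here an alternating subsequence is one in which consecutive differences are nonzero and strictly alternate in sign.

Track the best alternating length ending on an up-step vs a down-step at each position: up/down = 1/1, 1/2, 3/2, 3/1, 1/4, 5/4, 5/4, 5/6, 5/6.
The maximum over both is 6; one such subsequence is 16, 9, 11, 2, 6, 4.

6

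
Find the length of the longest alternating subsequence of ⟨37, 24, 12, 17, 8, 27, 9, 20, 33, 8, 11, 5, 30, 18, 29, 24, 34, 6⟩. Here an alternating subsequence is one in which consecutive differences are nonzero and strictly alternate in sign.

A longest alternating subsequence is 37, 12, 17, 8, 27, 9, 20, 8, 11, 5, 30, 18, 29, 24, 34, 6 (positions 1,3,4,5,6,7,8,10,11,12,13,14,15,16,17,18); its 15 consecutive differences strictly alternate in sign, and length 16 is optimal.

16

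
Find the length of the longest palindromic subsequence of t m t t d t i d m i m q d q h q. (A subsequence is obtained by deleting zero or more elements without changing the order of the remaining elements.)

5

Using dp[i][j] = 2 + dp[i+1][j−1] if the ends match, else max(dp[i+1][j], dp[i][j−1]):
dp[1][16] = 5. A witness is dmimd at positions 8,9,10,11,13.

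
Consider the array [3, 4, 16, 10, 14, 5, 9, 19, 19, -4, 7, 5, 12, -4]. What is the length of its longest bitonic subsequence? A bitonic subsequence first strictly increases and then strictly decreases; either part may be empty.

One longest bitonic subsequence is 3, 4, 16, 14, 9, 7, 5, -4 (positions 1,2,3,5,7,11,12,14): it rises to 16 then falls. Length 8 is optimal.

8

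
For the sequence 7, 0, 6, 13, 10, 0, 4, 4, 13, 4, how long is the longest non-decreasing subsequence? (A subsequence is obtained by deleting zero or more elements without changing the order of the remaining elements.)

One longest non-decreasing subsequence is 0, 0, 4, 4, 13 (positions 2,6,7,8,9), of length 5; no longer one exists.

5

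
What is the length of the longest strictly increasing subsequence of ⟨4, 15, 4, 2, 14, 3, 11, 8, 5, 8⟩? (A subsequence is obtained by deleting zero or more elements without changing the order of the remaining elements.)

4

Scanning left to right, the best length ending at each element is: 4→1, 15→2, 4→1, 2→1, 14→2, 3→2, 11→3, 8→3, 5→3, 8→4.
So the longest increasing subsequence has length 4, e.g. 2, 3, 5, 8.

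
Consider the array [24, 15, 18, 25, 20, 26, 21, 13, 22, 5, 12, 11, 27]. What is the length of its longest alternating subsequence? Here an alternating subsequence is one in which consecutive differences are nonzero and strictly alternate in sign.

11

Track the best alternating length ending on an up-step vs a down-step at each position: up/down = 1/1, 1/2, 3/2, 3/1, 3/4, 5/1, 5/6, 1/6, 7/6, 1/8, 9/8, 9/10, 11/1.
The maximum over both is 11; one such subsequence is 24, 15, 25, 20, 26, 21, 22, 5, 12, 11, 27.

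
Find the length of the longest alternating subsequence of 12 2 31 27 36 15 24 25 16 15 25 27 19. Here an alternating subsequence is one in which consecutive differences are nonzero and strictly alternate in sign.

A longest alternating subsequence is 12, 2, 31, 27, 36, 15, 24, 16, 25, 19 (positions 1,2,3,4,5,6,7,9,11,13); its 9 consecutive differences strictly alternate in sign, and length 10 is optimal.

10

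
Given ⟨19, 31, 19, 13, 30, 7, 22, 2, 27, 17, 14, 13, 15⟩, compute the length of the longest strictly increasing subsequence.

3

Scanning left to right, the best length ending at each element is: 19→1, 31→2, 19→1, 13→1, 30→2, 7→1, 22→2, 2→1, 27→3, 17→2, 14→2, 13→2, 15→3.
So the longest increasing subsequence has length 3, e.g. 19, 22, 27.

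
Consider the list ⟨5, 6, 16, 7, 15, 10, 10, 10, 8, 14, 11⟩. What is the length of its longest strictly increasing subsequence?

Scanning left to right, the best length ending at each element is: 5→1, 6→2, 16→3, 7→3, 15→4, 10→4, 10→4, 10→4, 8→4, 14→5, 11→5.
So the longest increasing subsequence has length 5, e.g. 5, 6, 7, 10, 14.

5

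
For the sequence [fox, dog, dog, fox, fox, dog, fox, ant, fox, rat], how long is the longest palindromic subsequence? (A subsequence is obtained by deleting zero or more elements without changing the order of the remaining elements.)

6

Using dp[i][j] = 2 + dp[i+1][j−1] if the ends match, else max(dp[i+1][j], dp[i][j−1]):
dp[1][10] = 6. A witness is fox dog fox fox dog fox at positions 1,3,4,5,6,9.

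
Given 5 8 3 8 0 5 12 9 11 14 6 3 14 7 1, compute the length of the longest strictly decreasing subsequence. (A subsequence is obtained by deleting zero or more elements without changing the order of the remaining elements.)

5

Let dp[i] be the longest decreasing subsequence ending at position i. Then dp = [1, 1, 2, 1, 3, 2, 1, 2, 2, 1, 3, 4, 1, 3, 5].
The maximum is 5; one witness is 12, 9, 6, 3, 1 at positions 7,8,11,12,15.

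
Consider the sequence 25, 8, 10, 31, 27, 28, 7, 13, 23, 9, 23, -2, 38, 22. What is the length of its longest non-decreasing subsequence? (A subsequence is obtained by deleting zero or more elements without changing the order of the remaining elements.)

6

Let dp[i] be the longest non-decreasing subsequence ending at position i. Then dp = [1, 1, 2, 3, 3, 4, 1, 3, 4, 2, 5, 1, 6, 4].
The maximum is 6; one witness is 8, 10, 13, 23, 23, 38 at positions 2,3,8,9,11,13.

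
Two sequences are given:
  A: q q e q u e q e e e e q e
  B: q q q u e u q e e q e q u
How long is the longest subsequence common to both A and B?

Backtracking the LCS table gives one alignment: q (A1,B1) → q (A2,B2) → q (A4,B3) → u (A5,B4) → e (A6,B5) → q (A7,B7) → e (A8,B8) → e (A9,B9) → e (A11,B11) → q (A12,B12).
So the longest common subsequence has length 10.

10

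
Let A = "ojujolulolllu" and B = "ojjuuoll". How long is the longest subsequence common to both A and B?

7

A longest common subsequence is ojuuoll (length 7); the LCS DP confirms no longer common subsequence exists.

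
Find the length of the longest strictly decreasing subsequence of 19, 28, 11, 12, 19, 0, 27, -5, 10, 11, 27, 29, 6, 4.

Scanning left to right, the best length ending at each element is: 19→1, 28→1, 11→2, 12→2, 19→2, 0→3, 27→2, -5→4, 10→3, 11→3, 27→2, 29→1, 6→4, 4→5.
So the longest decreasing subsequence has length 5, e.g. 19, 11, 10, 6, 4.

5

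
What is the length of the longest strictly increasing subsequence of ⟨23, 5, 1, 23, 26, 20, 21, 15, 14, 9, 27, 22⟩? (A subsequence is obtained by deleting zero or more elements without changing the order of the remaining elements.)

Let dp[i] be the longest increasing subsequence ending at position i. Then dp = [1, 1, 1, 2, 3, 2, 3, 2, 2, 2, 4, 4].
The maximum is 4; one witness is 5, 23, 26, 27 at positions 2,4,5,11.

4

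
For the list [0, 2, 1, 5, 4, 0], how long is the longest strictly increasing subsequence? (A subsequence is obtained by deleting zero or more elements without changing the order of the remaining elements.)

Let dp[i] be the longest increasing subsequence ending at position i. Then dp = [1, 2, 2, 3, 3, 1].
The maximum is 3; one witness is 0, 2, 5 at positions 1,2,4.

3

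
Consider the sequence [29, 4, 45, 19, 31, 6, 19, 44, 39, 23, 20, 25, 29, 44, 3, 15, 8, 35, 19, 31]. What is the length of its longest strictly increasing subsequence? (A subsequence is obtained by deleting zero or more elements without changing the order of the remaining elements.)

One longest increasing subsequence is 4, 6, 19, 23, 25, 29, 44 (positions 2,6,7,10,12,13,14), of length 7; no longer one exists.

7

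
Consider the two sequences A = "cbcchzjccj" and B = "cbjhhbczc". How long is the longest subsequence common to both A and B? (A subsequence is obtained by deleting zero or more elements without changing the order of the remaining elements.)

Backtracking the LCS table gives one alignment: c (A1,B1) → b (A2,B6) → c (A4,B7) → z (A6,B8) → c (A9,B9).
So the longest common subsequence has length 5.

5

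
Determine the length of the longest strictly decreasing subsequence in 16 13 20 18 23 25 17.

3

Scanning left to right, the best length ending at each element is: 16→1, 13→2, 20→1, 18→2, 23→1, 25→1, 17→3.
So the longest decreasing subsequence has length 3, e.g. 20, 18, 17.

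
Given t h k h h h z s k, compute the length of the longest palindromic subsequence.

Using dp[i][j] = 2 + dp[i+1][j−1] if the ends match, else max(dp[i+1][j], dp[i][j−1]):
dp[1][9] = 5. A witness is khhhk at positions 3,4,5,6,9.

5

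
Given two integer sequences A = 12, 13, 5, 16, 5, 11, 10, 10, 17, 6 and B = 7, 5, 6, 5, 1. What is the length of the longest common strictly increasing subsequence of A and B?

A longest common strictly increasing subsequence is 5, 6 (length 2); it appears in order in both A and B, and no longer such subsequence exists.

2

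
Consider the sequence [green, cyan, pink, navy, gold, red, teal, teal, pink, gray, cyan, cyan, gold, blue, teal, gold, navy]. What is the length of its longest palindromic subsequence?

8

One longest palindromic subsequence is navy gold teal cyan cyan teal gold navy (positions 4,5,7,11,12,15,16,17); it reads the same forward and backward, and the interval DP gives dp[1][17] = 8.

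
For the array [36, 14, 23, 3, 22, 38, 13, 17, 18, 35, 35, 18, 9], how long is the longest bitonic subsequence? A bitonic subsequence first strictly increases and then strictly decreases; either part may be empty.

7

One longest bitonic subsequence is 3, 13, 17, 18, 35, 18, 9 (positions 4,7,8,9,10,12,13): it rises to 35 then falls. Length 7 is optimal.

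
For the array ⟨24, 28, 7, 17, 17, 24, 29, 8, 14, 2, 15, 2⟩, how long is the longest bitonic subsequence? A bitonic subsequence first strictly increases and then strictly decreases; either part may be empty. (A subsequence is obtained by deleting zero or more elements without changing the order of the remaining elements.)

6

One longest bitonic subsequence is 7, 17, 24, 29, 15, 2 (positions 3,4,6,7,11,12): it rises to 29 then falls. Length 6 is optimal.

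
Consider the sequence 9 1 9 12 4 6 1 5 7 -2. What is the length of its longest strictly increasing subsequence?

Scanning left to right, the best length ending at each element is: 9→1, 1→1, 9→2, 12→3, 4→2, 6→3, 1→1, 5→3, 7→4, -2→1.
So the longest increasing subsequence has length 4, e.g. 1, 4, 6, 7.

4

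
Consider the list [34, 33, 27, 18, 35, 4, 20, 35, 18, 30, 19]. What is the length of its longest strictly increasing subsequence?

3

Let dp[i] be the longest increasing subsequence ending at position i. Then dp = [1, 1, 1, 1, 2, 1, 2, 3, 2, 3, 3].
The maximum is 3; one witness is 18, 20, 35 at positions 4,7,8.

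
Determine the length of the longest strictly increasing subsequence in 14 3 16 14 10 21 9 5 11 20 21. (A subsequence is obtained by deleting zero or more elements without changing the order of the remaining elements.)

5

One longest increasing subsequence is 3, 10, 11, 20, 21 (positions 2,5,9,10,11), of length 5; no longer one exists.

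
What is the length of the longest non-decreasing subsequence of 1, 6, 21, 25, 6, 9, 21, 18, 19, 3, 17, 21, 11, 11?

Let dp[i] be the longest non-decreasing subsequence ending at position i. Then dp = [1, 2, 3, 4, 3, 4, 5, 5, 6, 2, 5, 7, 5, 6].
The maximum is 7; one witness is 1, 6, 6, 9, 18, 19, 21 at positions 1,2,5,6,8,9,12.

7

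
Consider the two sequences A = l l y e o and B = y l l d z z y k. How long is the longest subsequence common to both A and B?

3

Backtracking the LCS table gives one alignment: l (A1,B2) → l (A2,B3) → y (A3,B7).
So the longest common subsequence has length 3.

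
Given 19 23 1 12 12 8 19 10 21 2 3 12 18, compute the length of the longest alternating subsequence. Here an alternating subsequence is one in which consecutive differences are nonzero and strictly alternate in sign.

Track the best alternating length ending on an up-step vs a down-step at each position: up/down = 1/1, 2/1, 1/3, 4/3, 4/3, 4/5, 6/3, 6/7, 8/3, 4/9, 10/9, 10/9, 10/9.
The maximum over both is 10; one such subsequence is 19, 23, 1, 12, 8, 19, 10, 21, 2, 3.

10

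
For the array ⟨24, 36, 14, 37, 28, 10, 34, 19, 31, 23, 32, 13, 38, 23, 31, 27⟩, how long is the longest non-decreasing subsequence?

5

Scanning left to right, the best length ending at each element is: 24→1, 36→2, 14→1, 37→3, 28→2, 10→1, 34→3, 19→2, 31→3, 23→3, 32→4, 13→2, 38→5, 23→4, 31→5, 27→5.
So the longest non-decreasing subsequence has length 5, e.g. 24, 28, 31, 32, 38.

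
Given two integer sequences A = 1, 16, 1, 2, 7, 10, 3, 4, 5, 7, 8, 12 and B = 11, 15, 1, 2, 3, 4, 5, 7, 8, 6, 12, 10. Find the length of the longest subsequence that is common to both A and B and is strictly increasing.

For each value that appears in both, track the longest common increasing run ending there.
The best achievable length is 8; one witness is 1, 2, 3, 4, 5, 7, 8, 12 (A-positions 1,4,7,8,9,10,11,12, B-positions 3,4,5,6,7,8,9,11).

8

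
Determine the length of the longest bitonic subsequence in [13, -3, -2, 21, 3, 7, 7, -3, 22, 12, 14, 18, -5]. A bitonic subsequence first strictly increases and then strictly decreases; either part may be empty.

8

Let inc[i] be the LIS ending at i and dec[i] the longest strictly decreasing subsequence starting at i. inc = [1, 1, 2, 3, 3, 4, 4, 1, 5, 5, 6, 7, 1], dec = [4, 2, 3, 4, 3, 3, 3, 2, 3, 2, 2, 2, 1].
max_i inc[i]+dec[i]−1 = 8, with one witness -3, -2, 3, 7, 12, 14, 18, -5.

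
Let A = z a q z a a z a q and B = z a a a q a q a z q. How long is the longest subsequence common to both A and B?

Backtracking the LCS table gives one alignment: z (A1,B1) → a (A2,B4) → q (A3,B5) → a (A5,B6) → a (A6,B8) → z (A7,B9) → q (A9,B10).
So the longest common subsequence has length 7.

7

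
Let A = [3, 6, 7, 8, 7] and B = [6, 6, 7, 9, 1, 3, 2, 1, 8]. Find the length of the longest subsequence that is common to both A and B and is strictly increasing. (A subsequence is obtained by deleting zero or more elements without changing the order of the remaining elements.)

3

A longest common strictly increasing subsequence is 6, 7, 8 (length 3); it appears in order in both A and B, and no longer such subsequence exists.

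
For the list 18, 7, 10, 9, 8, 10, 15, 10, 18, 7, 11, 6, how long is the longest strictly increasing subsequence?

Scanning left to right, the best length ending at each element is: 18→1, 7→1, 10→2, 9→2, 8→2, 10→3, 15→4, 10→3, 18→5, 7→1, 11→4, 6→1.
So the longest increasing subsequence has length 5, e.g. 7, 9, 10, 15, 18.

5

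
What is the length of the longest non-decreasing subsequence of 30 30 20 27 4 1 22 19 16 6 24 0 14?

3

One longest non-decreasing subsequence is 20, 22, 24 (positions 3,7,11), of length 3; no longer one exists.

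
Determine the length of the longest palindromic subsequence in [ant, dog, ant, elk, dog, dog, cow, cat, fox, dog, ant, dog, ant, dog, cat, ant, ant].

11

Using dp[i][j] = 2 + dp[i+1][j−1] if the ends match, else max(dp[i+1][j], dp[i][j−1]):
dp[1][17] = 11. A witness is ant ant cat dog ant dog ant dog cat ant ant at positions 1,3,8,10,11,12,13,14,15,16,17.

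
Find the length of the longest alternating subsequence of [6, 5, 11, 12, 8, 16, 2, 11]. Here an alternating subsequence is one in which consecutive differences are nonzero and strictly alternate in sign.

Track the best alternating length ending on an up-step vs a down-step at each position: up/down = 1/1, 1/2, 3/1, 3/1, 3/4, 5/1, 1/6, 7/6.
The maximum over both is 7; one such subsequence is 6, 5, 11, 8, 16, 2, 11.

7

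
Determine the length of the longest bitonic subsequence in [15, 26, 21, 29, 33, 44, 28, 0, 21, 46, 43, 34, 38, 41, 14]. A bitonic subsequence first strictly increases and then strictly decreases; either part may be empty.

9

Let inc[i] be the LIS ending at i and dec[i] the longest strictly decreasing subsequence starting at i. inc = [1, 2, 2, 3, 4, 5, 3, 1, 2, 6, 5, 5, 6, 7, 2], dec = [2, 3, 2, 4, 4, 4, 3, 1, 2, 4, 3, 2, 2, 2, 1].
max_i inc[i]+dec[i]−1 = 9, with one witness 15, 26, 29, 33, 44, 46, 43, 41, 14.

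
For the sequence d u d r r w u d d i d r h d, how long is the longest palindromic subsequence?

Using dp[i][j] = 2 + dp[i+1][j−1] if the ends match, else max(dp[i+1][j], dp[i][j−1]):
dp[1][14] = 7. A witness is drdidrd at positions 1,5,8,10,11,12,14.

7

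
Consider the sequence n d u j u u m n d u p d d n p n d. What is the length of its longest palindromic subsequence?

8

One longest palindromic subsequence is dnpddpnd (positions 2,8,11,12,13,15,16,17); it reads the same forward and backward, and the interval DP gives dp[1][17] = 8.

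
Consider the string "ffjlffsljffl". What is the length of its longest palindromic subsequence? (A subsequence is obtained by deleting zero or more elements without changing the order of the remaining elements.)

Using dp[i][j] = 2 + dp[i+1][j−1] if the ends match, else max(dp[i+1][j], dp[i][j−1]):
dp[1][12] = 10. A witness is ffjlffljff at positions 1,2,3,4,5,6,8,9,10,11.

10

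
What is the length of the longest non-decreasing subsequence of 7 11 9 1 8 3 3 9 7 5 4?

4

Scanning left to right, the best length ending at each element is: 7→1, 11→2, 9→2, 1→1, 8→2, 3→2, 3→3, 9→4, 7→4, 5→4, 4→4.
So the longest non-decreasing subsequence has length 4, e.g. 1, 3, 3, 9.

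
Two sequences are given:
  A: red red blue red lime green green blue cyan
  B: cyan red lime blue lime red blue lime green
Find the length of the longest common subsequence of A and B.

A longest common subsequence is red, red, blue, lime, green (length 5); the LCS DP confirms no longer common subsequence exists.

5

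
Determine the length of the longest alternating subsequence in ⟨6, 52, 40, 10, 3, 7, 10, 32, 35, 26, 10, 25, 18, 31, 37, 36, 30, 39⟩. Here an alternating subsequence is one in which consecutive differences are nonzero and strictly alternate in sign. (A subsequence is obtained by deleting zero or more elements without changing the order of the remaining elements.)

10

A longest alternating subsequence is 6, 52, 10, 32, 10, 25, 18, 37, 36, 39 (positions 1,2,4,8,11,12,13,15,16,18); its 9 consecutive differences strictly alternate in sign, and length 10 is optimal.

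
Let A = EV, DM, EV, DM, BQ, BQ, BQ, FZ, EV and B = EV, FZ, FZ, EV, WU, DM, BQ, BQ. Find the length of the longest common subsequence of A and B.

A longest common subsequence is EV, EV, DM, BQ, BQ (length 5); the LCS DP confirms no longer common subsequence exists.

5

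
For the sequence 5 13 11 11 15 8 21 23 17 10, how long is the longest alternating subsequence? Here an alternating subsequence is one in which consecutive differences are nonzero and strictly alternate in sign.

7

Track the best alternating length ending on an up-step vs a down-step at each position: up/down = 1/1, 2/1, 2/3, 2/3, 4/1, 2/5, 6/1, 6/1, 6/7, 6/7.
The maximum over both is 7; one such subsequence is 5, 13, 11, 15, 8, 21, 17.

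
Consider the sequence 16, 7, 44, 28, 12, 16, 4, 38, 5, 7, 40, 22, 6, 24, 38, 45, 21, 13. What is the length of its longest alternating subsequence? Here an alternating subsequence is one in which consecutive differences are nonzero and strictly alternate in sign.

Track the best alternating length ending on an up-step vs a down-step at each position: up/down = 1/1, 1/2, 3/1, 3/4, 3/4, 5/4, 1/6, 7/4, 7/8, 9/8, 9/4, 9/10, 9/10, 11/10, 11/10, 11/1, 11/12, 11/12.
The maximum over both is 12; one such subsequence is 16, 7, 44, 12, 16, 4, 38, 5, 40, 22, 24, 21.

12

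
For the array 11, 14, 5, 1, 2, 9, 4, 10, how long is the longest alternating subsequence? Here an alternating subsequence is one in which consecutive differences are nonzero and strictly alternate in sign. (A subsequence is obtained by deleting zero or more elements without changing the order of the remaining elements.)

A longest alternating subsequence is 11, 14, 5, 9, 4, 10 (positions 1,2,3,6,7,8); its 5 consecutive differences strictly alternate in sign, and length 6 is optimal.

6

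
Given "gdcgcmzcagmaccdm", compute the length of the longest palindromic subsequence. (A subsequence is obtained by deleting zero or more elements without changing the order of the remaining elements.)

One longest palindromic subsequence is dccamaccd (positions 2,3,5,9,11,12,13,14,15); it reads the same forward and backward, and the interval DP gives dp[1][16] = 9.

9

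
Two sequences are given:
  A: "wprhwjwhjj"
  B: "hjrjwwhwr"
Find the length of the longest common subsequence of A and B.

4

Backtracking the LCS table gives one alignment: r (A3,B3) → w (A5,B5) → w (A7,B6) → h (A8,B7).
So the longest common subsequence has length 4.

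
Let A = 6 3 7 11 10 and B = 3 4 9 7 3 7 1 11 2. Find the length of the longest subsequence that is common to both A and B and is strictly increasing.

3

For each value that appears in both, track the longest common increasing run ending there.
The best achievable length is 3; one witness is 3, 7, 11 (A-positions 2,3,4, B-positions 1,4,8).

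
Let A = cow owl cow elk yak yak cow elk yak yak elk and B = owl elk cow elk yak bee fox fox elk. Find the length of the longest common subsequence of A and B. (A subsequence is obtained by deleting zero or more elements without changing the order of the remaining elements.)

6

Backtracking the LCS table gives one alignment: owl (A2,B1) → elk (A4,B2) → cow (A7,B3) → elk (A8,B4) → yak (A9,B5) → elk (A11,B9).
So the longest common subsequence has length 6.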